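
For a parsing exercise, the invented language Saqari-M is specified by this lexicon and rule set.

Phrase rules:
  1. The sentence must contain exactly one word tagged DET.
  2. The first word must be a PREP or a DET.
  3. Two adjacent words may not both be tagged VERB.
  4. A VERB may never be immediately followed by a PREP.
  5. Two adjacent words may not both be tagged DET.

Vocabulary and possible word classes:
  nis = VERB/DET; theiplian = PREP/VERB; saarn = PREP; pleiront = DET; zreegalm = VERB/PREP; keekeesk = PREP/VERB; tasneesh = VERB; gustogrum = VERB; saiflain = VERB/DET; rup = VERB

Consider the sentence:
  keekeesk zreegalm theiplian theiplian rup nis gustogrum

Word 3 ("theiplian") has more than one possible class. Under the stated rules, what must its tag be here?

Candidates per position — 1:keekeesk {PREP,VERB}; 2:zreegalm {VERB,PREP}; 3:theiplian {PREP,VERB}; 4:theiplian {PREP,VERB}; 5:rup {VERB}; 6:nis {VERB,DET}; 7:gustogrum {VERB}.
If word 1 were VERB, no tagging could satisfy rule 2; so word 1 is PREP.
If word 4 were VERB, no tagging could satisfy rule 3; so word 4 is PREP.
If word 6 were VERB, no tagging could satisfy rule 1; so word 6 is DET.
If word 2 were VERB, no tagging could satisfy rule 4; so word 2 is PREP.
If word 3 were VERB, no tagging could satisfy rule 4; so word 3 is PREP.
That leaves exactly one tagging: PREP PREP PREP PREP VERB DET VERB.
Rule-by-rule: rule 1 holds; rule 2 holds; rule 3 holds; rule 4 holds; rule 5 holds.

PREP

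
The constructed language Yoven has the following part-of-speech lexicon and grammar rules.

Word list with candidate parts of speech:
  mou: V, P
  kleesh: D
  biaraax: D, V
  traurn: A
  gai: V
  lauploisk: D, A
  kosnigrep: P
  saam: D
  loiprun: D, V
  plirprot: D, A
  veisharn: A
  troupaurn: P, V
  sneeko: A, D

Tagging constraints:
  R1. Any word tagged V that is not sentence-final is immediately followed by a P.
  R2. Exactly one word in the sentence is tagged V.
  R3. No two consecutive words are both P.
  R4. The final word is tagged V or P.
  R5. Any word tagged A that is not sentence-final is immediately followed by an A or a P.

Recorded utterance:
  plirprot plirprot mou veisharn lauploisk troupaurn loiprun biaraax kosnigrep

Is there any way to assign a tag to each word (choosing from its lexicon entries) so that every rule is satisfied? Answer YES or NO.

Candidates per position — 1:plirprot {D,A}; 2:plirprot {D,A}; 3:mou {V,P}; 4:veisharn {A}; 5:lauploisk {D,A}; 6:troupaurn {P,V}; 7:loiprun {D,V}; 8:biaraax {D,V}; 9:kosnigrep {P}.
One satisfying assignment: D A P A A P D V P.
Check: rule 1 satisfied; rule 2 satisfied; rule 3 satisfied; rule 4 satisfied; rule 5 satisfied.

YES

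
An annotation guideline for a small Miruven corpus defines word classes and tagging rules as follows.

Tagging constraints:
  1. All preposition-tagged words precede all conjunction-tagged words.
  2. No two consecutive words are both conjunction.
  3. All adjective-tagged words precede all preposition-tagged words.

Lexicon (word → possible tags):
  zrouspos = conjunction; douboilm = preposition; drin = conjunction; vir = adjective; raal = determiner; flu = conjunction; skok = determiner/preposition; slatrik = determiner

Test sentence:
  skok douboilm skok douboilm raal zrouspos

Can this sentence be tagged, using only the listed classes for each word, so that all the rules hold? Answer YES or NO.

Candidates per position — 1:skok {determiner,preposition}; 2:douboilm {preposition}; 3:skok {determiner,preposition}; 4:douboilm {preposition}; 5:raal {determiner}; 6:zrouspos {conjunction}.
One satisfying assignment: preposition preposition preposition preposition determiner conjunction.
Rule-by-rule: rule 1 satisfied; rule 2 satisfied; rule 3 satisfied.

YES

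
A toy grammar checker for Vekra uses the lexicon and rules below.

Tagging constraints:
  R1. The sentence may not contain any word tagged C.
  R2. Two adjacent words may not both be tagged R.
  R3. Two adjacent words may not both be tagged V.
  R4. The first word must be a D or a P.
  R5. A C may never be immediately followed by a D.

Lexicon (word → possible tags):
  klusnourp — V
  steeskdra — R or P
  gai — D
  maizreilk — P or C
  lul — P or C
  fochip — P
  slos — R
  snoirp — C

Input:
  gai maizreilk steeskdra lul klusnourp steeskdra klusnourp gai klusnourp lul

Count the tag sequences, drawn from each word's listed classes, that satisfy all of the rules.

Candidates per position — 1:gai {D}; 2:maizreilk {P,C}; 3:steeskdra {R,P}; 4:lul {P,C}; 5:klusnourp {V}; 6:steeskdra {R,P}; 7:klusnourp {V}; 8:gai {D}; 9:klusnourp {V}; 10:lul {P,C}.
There are 32 candidate sequences in total.
The sequences that satisfy every rule: D P R P V R V D V P; D P R P V P V D V P; D P P P V R V D V P; D P P P V P V D V P.
Count = 4.

4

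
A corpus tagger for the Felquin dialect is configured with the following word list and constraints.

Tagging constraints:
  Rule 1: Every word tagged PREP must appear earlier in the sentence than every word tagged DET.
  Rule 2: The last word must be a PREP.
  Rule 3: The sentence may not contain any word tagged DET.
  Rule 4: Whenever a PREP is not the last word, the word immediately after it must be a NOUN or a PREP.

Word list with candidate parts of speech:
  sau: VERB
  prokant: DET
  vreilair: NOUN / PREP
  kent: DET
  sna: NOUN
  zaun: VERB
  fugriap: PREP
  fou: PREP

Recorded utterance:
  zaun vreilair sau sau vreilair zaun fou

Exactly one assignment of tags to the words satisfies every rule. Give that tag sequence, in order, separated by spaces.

VERB NOUN VERB VERB NOUN VERB PREP

Candidates per position — 1:zaun {VERB}; 2:vreilair {NOUN,PREP}; 3:sau {VERB}; 4:sau {VERB}; 5:vreilair {NOUN,PREP}; 6:zaun {VERB}; 7:fou {PREP}.
At position 2, choosing PREP makes rule 4 impossible to satisfy; hence NOUN.
At position 5, choosing PREP makes rule 4 impossible to satisfy; hence NOUN.
So the tagging must be: VERB NOUN VERB VERB NOUN VERB PREP.
Check: rule 1 holds; rule 2 holds; rule 3 holds; rule 4 holds.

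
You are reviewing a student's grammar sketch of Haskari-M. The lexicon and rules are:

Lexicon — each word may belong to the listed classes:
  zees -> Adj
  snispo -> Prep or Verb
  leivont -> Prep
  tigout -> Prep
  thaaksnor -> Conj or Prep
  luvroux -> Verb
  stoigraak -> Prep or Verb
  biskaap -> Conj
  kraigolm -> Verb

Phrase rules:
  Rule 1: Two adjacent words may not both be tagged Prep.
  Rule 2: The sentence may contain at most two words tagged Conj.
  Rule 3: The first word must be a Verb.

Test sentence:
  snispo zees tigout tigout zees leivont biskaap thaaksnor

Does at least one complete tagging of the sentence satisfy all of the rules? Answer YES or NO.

NO

Candidates per position — 1:snispo {Prep,Verb}; 2:zees {Adj}; 3:tigout {Prep}; 4:tigout {Prep}; 5:zees {Adj}; 6:leivont {Prep}; 7:biskaap {Conj}; 8:thaaksnor {Conj,Prep}.
Rule 1 cannot be satisfied by any choice of tags from the lexicon.
So there is no consistent tagging.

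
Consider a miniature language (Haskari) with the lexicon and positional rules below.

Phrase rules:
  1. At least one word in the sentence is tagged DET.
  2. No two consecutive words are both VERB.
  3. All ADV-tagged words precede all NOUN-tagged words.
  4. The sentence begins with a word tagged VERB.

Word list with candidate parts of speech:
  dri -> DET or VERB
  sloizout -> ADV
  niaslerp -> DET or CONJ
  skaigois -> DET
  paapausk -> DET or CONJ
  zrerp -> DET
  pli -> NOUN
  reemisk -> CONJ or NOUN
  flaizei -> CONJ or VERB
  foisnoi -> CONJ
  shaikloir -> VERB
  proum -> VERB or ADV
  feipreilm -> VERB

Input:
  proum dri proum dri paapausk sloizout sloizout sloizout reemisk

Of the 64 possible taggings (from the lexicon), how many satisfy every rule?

12

Candidates per position — 1:proum {VERB,ADV}; 2:dri {DET,VERB}; 3:proum {VERB,ADV}; 4:dri {DET,VERB}; 5:paapausk {DET,CONJ}; 6:sloizout {ADV}; 7:sloizout {ADV}; 8:sloizout {ADV}; 9:reemisk {CONJ,NOUN}.
There are 64 candidate sequences in total.
Checking each against the rules leaves 12 sequences.
Count = 12.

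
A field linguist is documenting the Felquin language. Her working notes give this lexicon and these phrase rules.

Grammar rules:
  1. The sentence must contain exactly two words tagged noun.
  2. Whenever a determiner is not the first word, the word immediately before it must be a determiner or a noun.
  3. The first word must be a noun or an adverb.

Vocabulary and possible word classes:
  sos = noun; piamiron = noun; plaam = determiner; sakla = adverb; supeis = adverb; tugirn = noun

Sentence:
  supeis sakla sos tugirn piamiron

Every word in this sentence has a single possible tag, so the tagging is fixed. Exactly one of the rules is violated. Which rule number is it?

1

Fixed tagging: adverb adverb noun noun noun.
Checking each rule: R1 fail, R2 pass, R3 pass.
Only rule 1 fails.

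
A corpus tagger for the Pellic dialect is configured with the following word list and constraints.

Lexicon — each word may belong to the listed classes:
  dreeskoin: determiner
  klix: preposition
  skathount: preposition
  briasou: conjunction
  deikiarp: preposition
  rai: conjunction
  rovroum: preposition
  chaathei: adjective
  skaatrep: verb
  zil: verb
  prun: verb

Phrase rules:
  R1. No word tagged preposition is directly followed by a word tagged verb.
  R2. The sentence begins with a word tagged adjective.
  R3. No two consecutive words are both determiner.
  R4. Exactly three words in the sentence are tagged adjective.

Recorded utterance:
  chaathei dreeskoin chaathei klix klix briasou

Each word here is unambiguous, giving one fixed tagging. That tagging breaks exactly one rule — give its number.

4

Fixed tagging: adjective determiner adjective preposition preposition conjunction.
Rule check: R1 ok, R2 ok, R3 ok, R4 fails.
Only rule 4 fails.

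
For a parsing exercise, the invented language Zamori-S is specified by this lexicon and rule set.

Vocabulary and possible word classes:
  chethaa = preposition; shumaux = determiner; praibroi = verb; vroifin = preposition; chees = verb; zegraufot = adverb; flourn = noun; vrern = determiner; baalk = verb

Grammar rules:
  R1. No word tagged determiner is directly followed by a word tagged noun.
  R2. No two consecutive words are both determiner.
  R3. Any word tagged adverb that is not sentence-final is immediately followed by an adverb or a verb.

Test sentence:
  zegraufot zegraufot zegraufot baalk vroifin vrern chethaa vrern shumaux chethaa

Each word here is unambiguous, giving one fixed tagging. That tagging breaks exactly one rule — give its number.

2

Fixed tagging: adverb adverb adverb verb preposition determiner preposition determiner determiner preposition.
Rule check: R1 holds, R2 violated, R3 holds.
Only rule 2 fails.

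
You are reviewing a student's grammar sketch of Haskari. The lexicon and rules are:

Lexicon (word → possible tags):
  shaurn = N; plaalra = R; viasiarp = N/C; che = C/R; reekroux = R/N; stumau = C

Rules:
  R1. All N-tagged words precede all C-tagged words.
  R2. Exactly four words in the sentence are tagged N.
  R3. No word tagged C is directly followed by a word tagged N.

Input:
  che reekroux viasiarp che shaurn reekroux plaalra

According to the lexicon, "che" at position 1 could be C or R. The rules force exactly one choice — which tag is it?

R

Candidates per position — 1:che {C,R}; 2:reekroux {R,N}; 3:viasiarp {N,C}; 4:che {C,R}; 5:shaurn {N}; 6:reekroux {R,N}; 7:plaalra {R}.
If word 1 were C, no tagging could satisfy rule 1; so word 1 is R.
If word 2 were R, no tagging could satisfy rule 2; so word 2 is N.
If word 3 were C, no tagging could satisfy rule 1; so word 3 is N.
If word 4 were C, no tagging could satisfy rule 1; so word 4 is R.
If word 6 were R, no tagging could satisfy rule 2; so word 6 is N.
The only consistent sequence is: R N N R N N R.
Verifying each rule — rule 1 satisfied; rule 2 satisfied; rule 3 satisfied.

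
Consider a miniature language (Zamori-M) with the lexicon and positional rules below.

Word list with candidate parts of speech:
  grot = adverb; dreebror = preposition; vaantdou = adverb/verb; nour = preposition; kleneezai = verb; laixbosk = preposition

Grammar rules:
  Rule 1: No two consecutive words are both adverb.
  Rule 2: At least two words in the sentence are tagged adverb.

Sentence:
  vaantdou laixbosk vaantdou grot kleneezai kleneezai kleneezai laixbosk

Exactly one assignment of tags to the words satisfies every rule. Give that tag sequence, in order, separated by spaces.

adverb preposition verb adverb verb verb verb preposition

Candidates per position — 1:vaantdou {adverb,verb}; 2:laixbosk {preposition}; 3:vaantdou {adverb,verb}; 4:grot {adverb}; 5:kleneezai {verb}; 6:kleneezai {verb}; 7:kleneezai {verb}; 8:laixbosk {preposition}.
If word 3 were adverb, no tagging could satisfy rule 1; so word 3 is verb.
If word 1 were verb, no tagging could satisfy rule 2; so word 1 is adverb.
The only consistent sequence is: adverb preposition verb adverb verb verb verb preposition.
Check: rule 1 holds; rule 2 holds.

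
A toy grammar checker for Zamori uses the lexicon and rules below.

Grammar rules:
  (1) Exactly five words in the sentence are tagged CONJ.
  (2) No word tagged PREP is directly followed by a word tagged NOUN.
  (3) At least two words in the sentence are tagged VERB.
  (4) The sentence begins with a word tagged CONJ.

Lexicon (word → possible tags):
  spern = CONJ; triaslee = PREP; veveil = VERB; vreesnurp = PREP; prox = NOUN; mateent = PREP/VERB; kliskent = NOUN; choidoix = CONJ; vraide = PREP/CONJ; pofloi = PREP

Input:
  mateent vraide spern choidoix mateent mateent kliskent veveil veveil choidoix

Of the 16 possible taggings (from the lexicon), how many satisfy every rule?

0

Candidates per position — 1:mateent {PREP,VERB}; 2:vraide {PREP,CONJ}; 3:spern {CONJ}; 4:choidoix {CONJ}; 5:mateent {PREP,VERB}; 6:mateent {PREP,VERB}; 7:kliskent {NOUN}; 8:veveil {VERB}; 9:veveil {VERB}; 10:choidoix {CONJ}.
There are 16 candidate sequences in total.
Rule 1 cannot be satisfied by any choice of tags from the lexicon.
So there is no consistent tagging.
Count = 0.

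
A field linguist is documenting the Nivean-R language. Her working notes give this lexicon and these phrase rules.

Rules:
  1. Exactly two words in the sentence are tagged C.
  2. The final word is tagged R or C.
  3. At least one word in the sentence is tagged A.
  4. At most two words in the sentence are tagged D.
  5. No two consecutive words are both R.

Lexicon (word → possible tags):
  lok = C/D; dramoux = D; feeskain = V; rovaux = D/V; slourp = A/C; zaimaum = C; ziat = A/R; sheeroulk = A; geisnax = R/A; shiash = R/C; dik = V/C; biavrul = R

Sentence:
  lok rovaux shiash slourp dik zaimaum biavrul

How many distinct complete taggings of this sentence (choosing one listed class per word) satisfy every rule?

Candidates per position — 1:lok {C,D}; 2:rovaux {D,V}; 3:shiash {R,C}; 4:slourp {A,C}; 5:dik {V,C}; 6:zaimaum {C}; 7:biavrul {R}.
There are 32 candidate sequences in total.
Checking each against the rules leaves 6 sequences.
Count = 6.

6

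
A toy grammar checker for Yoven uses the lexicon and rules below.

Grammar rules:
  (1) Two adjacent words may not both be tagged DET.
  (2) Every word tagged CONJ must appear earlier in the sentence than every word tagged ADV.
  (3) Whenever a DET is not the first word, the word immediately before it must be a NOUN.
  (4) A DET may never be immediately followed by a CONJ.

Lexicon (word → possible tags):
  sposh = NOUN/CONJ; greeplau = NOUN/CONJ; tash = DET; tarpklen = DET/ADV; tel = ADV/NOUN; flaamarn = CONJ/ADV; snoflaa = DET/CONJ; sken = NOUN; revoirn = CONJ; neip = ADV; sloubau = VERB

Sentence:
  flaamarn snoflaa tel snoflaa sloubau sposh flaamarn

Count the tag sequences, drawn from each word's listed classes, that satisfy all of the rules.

Candidates per position — 1:flaamarn {CONJ,ADV}; 2:snoflaa {DET,CONJ}; 3:tel {ADV,NOUN}; 4:snoflaa {DET,CONJ}; 5:sloubau {VERB}; 6:sposh {NOUN,CONJ}; 7:flaamarn {CONJ,ADV}.
There are 64 candidate sequences in total.
Checking each against the rules leaves 8 sequences.
Count = 8.

8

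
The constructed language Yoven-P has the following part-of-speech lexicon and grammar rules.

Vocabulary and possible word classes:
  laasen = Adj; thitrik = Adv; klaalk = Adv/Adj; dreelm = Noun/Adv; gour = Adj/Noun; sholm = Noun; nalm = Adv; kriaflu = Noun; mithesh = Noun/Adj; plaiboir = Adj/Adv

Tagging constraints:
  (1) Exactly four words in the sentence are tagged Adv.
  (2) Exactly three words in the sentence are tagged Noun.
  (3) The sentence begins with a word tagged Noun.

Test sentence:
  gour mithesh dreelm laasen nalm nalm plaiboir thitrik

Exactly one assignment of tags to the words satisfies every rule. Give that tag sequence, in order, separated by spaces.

Noun Noun Noun Adj Adv Adv Adv Adv

Candidates per position — 1:gour {Adj,Noun}; 2:mithesh {Noun,Adj}; 3:dreelm {Noun,Adv}; 4:laasen {Adj}; 5:nalm {Adv}; 6:nalm {Adv}; 7:plaiboir {Adj,Adv}; 8:thitrik {Adv}.
Position 1: tagging it Adj would leave rule 2 unsatisfiable, so it must be Noun.
Position 2: tagging it Adj would leave rule 2 unsatisfiable, so it must be Noun.
Position 3: tagging it Adv would leave rule 2 unsatisfiable, so it must be Noun.
Position 7: tagging it Adj would leave rule 1 unsatisfiable, so it must be Adv.
The only consistent sequence is: Noun Noun Noun Adj Adv Adv Adv Adv.
Verifying each rule — rule 1 ok; rule 2 ok; rule 3 ok.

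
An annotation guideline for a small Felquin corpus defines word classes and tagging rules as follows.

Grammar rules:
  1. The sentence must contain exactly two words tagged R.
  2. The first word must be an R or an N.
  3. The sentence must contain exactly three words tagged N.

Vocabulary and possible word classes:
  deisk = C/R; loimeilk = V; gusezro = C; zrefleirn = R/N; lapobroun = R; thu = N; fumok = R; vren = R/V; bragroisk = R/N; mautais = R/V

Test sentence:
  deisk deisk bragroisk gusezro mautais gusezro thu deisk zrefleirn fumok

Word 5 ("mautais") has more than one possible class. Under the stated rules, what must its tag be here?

Candidates per position — 1:deisk {C,R}; 2:deisk {C,R}; 3:bragroisk {R,N}; 4:gusezro {C}; 5:mautais {R,V}; 6:gusezro {C}; 7:thu {N}; 8:deisk {C,R}; 9:zrefleirn {R,N}; 10:fumok {R}.
Word 1 cannot be C — rule 2 would then fail for every completion. It is R.
Word 2 cannot be R — rule 1 would then fail for every completion. It is C.
Word 3 cannot be R — rule 1 would then fail for every completion. It is N.
Word 5 cannot be R — rule 1 would then fail for every completion. It is V.
Word 8 cannot be R — rule 1 would then fail for every completion. It is C.
Word 9 cannot be R — rule 1 would then fail for every completion. It is N.
The unique satisfying tagging is: R C N C V C N C N R.
Rule-by-rule: rule 1 satisfied; rule 2 satisfied; rule 3 satisfied.

V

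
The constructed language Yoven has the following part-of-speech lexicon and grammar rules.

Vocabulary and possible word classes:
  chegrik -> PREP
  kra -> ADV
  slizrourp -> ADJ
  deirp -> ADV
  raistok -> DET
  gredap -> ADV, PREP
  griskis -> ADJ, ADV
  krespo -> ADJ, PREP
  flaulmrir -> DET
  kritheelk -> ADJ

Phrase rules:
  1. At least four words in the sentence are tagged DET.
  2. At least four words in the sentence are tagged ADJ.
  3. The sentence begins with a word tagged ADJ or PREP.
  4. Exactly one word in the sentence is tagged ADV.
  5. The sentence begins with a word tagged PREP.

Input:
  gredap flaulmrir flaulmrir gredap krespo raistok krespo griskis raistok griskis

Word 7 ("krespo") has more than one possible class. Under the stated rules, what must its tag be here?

Candidates per position — 1:gredap {ADV,PREP}; 2:flaulmrir {DET}; 3:flaulmrir {DET}; 4:gredap {ADV,PREP}; 5:krespo {ADJ,PREP}; 6:raistok {DET}; 7:krespo {ADJ,PREP}; 8:griskis {ADJ,ADV}; 9:raistok {DET}; 10:griskis {ADJ,ADV}.
At position 1, choosing ADV makes rule 3 impossible to satisfy; hence PREP.
At position 5, choosing PREP makes rule 2 impossible to satisfy; hence ADJ.
At position 7, choosing PREP makes rule 2 impossible to satisfy; hence ADJ.
At position 8, choosing ADV makes rule 2 impossible to satisfy; hence ADJ.
At position 10, choosing ADV makes rule 2 impossible to satisfy; hence ADJ.
At position 4, choosing PREP makes rule 4 impossible to satisfy; hence ADV.
So the tagging must be: PREP DET DET ADV ADJ DET ADJ ADJ DET ADJ.
Rule-by-rule: rule 1 ok; rule 2 ok; rule 3 ok; rule 4 ok; rule 5 ok.

ADJ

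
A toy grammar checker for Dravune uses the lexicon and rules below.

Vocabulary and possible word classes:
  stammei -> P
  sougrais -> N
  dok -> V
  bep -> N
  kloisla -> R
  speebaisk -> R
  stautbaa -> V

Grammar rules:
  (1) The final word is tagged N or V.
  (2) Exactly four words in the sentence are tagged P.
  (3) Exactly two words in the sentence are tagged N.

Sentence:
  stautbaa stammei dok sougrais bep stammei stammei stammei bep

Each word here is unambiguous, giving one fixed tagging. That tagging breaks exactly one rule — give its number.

Fixed tagging: V P V N N P P P N.
Checking each rule: R1 holds, R2 holds, R3 violated.
Only rule 3 fails.

3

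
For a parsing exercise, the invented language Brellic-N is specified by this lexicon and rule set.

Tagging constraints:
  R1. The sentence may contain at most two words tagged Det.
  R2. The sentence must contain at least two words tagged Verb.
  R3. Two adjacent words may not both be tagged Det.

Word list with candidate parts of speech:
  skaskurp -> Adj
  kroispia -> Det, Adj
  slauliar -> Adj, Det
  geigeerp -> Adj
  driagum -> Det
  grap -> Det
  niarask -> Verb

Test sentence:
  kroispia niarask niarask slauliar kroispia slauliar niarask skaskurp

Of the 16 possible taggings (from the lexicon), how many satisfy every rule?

9

Candidates per position — 1:kroispia {Det,Adj}; 2:niarask {Verb}; 3:niarask {Verb}; 4:slauliar {Adj,Det}; 5:kroispia {Det,Adj}; 6:slauliar {Adj,Det}; 7:niarask {Verb}; 8:skaskurp {Adj}.
There are 16 candidate sequences in total.
Checking each against the rules leaves 9 sequences.
Count = 9.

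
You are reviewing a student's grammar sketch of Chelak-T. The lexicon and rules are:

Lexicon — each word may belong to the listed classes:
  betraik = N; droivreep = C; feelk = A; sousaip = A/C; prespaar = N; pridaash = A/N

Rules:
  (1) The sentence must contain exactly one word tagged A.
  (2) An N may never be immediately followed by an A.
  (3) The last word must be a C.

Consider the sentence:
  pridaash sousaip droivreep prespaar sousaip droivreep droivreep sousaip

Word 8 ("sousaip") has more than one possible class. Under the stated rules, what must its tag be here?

Candidates per position — 1:pridaash {A,N}; 2:sousaip {A,C}; 3:droivreep {C}; 4:prespaar {N}; 5:sousaip {A,C}; 6:droivreep {C}; 7:droivreep {C}; 8:sousaip {A,C}.
Word 5 cannot be A — rule 2 would then fail for every completion. It is C.
Word 8 cannot be A — rule 3 would then fail for every completion. It is C.
The remaining ambiguous positions (1, 2) are resolved jointly — only one combination satisfies every rule.
So the tagging must be: A C C N C C C C.
Checking: rule 1 holds; rule 2 holds; rule 3 holds.

C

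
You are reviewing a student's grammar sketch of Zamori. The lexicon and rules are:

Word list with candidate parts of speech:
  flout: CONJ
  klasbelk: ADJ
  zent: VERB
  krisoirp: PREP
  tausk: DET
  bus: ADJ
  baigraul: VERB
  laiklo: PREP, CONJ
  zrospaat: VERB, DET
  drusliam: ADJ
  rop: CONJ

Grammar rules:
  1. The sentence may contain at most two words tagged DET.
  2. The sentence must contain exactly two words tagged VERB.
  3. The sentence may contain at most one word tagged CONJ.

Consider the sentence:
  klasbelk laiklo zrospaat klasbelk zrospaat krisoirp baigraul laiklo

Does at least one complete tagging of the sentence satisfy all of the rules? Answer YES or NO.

YES

Candidates per position — 1:klasbelk {ADJ}; 2:laiklo {PREP,CONJ}; 3:zrospaat {VERB,DET}; 4:klasbelk {ADJ}; 5:zrospaat {VERB,DET}; 6:krisoirp {PREP}; 7:baigraul {VERB}; 8:laiklo {PREP,CONJ}.
One satisfying assignment: ADJ CONJ DET ADJ VERB PREP VERB PREP.
Verifying each rule — rule 1 holds; rule 2 holds; rule 3 holds.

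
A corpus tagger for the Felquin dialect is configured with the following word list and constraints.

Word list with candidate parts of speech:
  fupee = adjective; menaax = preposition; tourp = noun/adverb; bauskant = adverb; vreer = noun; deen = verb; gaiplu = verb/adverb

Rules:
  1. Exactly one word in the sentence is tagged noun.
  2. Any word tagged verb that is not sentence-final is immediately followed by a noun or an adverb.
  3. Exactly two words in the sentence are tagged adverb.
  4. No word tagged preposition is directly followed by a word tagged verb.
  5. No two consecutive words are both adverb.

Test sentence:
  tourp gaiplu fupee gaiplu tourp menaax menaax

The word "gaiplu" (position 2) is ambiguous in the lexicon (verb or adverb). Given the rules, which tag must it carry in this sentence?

Candidates per position — 1:tourp {noun,adverb}; 2:gaiplu {verb,adverb}; 3:fupee {adjective}; 4:gaiplu {verb,adverb}; 5:tourp {noun,adverb}; 6:menaax {preposition}; 7:menaax {preposition}.
Position 2: verb is ruled out by rule 2; that leaves adverb.
Position 1: adverb is ruled out by rule 5; that leaves noun.
Position 5: noun is ruled out by rule 1; that leaves adverb.
Position 4: adverb is ruled out by rule 3; that leaves verb.
So the tagging must be: noun adverb adjective verb adverb preposition preposition.
Checking: rule 1 satisfied; rule 2 satisfied; rule 3 satisfied; rule 4 satisfied; rule 5 satisfied.

adverb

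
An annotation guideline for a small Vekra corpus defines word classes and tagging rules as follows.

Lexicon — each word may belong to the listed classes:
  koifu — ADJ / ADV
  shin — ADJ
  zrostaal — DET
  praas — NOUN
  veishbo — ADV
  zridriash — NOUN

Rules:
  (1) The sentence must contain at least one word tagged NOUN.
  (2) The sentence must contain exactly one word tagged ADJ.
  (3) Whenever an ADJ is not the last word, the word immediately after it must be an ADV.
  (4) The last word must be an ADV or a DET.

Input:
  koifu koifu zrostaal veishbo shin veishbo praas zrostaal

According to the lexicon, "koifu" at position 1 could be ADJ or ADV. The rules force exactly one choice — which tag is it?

ADV

Candidates per position — 1:koifu {ADJ,ADV}; 2:koifu {ADJ,ADV}; 3:zrostaal {DET}; 4:veishbo {ADV}; 5:shin {ADJ}; 6:veishbo {ADV}; 7:praas {NOUN}; 8:zrostaal {DET}.
Position 1: tagging it ADJ would leave rule 2 unsatisfiable, so it must be ADV.
Position 2: tagging it ADJ would leave rule 2 unsatisfiable, so it must be ADV.
That leaves exactly one tagging: ADV ADV DET ADV ADJ ADV NOUN DET.
Rule-by-rule: rule 1 holds; rule 2 holds; rule 3 holds; rule 4 holds.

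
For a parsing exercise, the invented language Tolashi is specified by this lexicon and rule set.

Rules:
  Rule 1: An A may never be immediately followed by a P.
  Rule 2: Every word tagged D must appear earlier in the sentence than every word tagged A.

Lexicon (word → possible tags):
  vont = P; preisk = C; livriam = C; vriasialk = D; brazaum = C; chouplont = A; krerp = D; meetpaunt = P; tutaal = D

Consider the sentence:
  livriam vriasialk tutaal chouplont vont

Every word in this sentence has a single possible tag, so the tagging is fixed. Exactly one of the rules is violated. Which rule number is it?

Fixed tagging: C D D A P.
Rule check: R1 violated, R2 holds.
Only rule 1 fails.

1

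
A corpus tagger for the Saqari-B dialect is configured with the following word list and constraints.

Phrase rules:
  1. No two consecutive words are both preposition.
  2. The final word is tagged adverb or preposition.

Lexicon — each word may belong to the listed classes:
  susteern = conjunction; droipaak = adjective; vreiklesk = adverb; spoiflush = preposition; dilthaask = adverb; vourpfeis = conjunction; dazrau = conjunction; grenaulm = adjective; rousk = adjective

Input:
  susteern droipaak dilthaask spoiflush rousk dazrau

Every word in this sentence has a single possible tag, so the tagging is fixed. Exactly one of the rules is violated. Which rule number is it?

Fixed tagging: conjunction adjective adverb preposition adjective conjunction.
Applying the rules: R1 ok, R2 fails.
Only rule 2 fails.

2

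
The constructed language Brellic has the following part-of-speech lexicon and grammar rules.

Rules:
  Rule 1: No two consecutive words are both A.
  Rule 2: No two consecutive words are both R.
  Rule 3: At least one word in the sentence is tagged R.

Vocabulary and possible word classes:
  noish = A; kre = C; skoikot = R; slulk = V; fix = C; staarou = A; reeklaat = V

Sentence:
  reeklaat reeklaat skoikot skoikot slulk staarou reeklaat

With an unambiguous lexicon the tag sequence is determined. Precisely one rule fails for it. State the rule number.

2

Fixed tagging: V V R R V A V.
Applying the rules: R1 ok, R2 fails, R3 ok.
Only rule 2 fails.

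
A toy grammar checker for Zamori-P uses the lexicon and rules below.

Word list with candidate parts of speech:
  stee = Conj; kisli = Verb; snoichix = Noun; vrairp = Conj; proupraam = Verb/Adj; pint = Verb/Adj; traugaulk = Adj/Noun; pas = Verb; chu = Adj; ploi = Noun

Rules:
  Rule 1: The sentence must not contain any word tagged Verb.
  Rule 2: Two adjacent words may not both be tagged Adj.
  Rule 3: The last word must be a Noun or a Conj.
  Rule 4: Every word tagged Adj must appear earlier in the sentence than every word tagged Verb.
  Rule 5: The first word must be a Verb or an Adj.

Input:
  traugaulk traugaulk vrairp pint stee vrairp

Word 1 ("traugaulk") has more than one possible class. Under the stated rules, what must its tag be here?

Adj

Candidates per position — 1:traugaulk {Adj,Noun}; 2:traugaulk {Adj,Noun}; 3:vrairp {Conj}; 4:pint {Verb,Adj}; 5:stee {Conj}; 6:vrairp {Conj}.
At position 1, choosing Noun makes rule 5 impossible to satisfy; hence Adj.
At position 2, choosing Adj makes rule 2 impossible to satisfy; hence Noun.
At position 4, choosing Verb makes rule 1 impossible to satisfy; hence Adj.
That leaves exactly one tagging: Adj Noun Conj Adj Conj Conj.
Verifying each rule — rule 1 holds; rule 2 holds; rule 3 holds; rule 4 holds; rule 5 holds.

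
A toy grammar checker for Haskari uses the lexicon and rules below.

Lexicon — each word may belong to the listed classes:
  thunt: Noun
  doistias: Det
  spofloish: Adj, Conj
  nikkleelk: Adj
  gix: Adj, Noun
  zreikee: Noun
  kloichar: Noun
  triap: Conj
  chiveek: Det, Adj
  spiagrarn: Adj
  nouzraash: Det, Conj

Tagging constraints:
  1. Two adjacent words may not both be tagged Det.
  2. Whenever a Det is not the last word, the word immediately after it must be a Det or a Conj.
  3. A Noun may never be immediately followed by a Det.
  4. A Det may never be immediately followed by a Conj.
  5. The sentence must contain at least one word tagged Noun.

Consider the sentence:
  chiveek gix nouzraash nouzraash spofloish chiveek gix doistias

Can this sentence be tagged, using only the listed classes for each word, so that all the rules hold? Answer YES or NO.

Candidates per position — 1:chiveek {Det,Adj}; 2:gix {Adj,Noun}; 3:nouzraash {Det,Conj}; 4:nouzraash {Det,Conj}; 5:spofloish {Adj,Conj}; 6:chiveek {Det,Adj}; 7:gix {Adj,Noun}; 8:doistias {Det}.
One satisfying assignment: Adj Noun Conj Conj Conj Adj Adj Det.
Check: rule 1 satisfied; rule 2 satisfied; rule 3 satisfied; rule 4 satisfied; rule 5 satisfied.

YES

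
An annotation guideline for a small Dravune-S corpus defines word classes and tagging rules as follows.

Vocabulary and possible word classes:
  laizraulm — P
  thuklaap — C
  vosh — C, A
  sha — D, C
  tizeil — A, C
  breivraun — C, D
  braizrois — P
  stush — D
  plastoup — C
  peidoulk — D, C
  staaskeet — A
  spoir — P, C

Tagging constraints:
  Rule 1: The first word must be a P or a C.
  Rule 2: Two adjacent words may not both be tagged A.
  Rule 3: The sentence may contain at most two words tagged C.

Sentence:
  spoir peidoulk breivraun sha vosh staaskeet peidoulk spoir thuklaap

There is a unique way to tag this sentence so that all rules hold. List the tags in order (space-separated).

P D D D C A D P C

Candidates per position — 1:spoir {P,C}; 2:peidoulk {D,C}; 3:breivraun {C,D}; 4:sha {D,C}; 5:vosh {C,A}; 6:staaskeet {A}; 7:peidoulk {D,C}; 8:spoir {P,C}; 9:thuklaap {C}.
If word 5 were A, no tagging could satisfy rule 2; so word 5 is C.
If word 7 were C, no tagging could satisfy rule 3; so word 7 is D.
If word 8 were C, no tagging could satisfy rule 3; so word 8 is P.
If word 1 were C, no tagging could satisfy rule 3; so word 1 is P.
If word 2 were C, no tagging could satisfy rule 3; so word 2 is D.
If word 3 were C, no tagging could satisfy rule 3; so word 3 is D.
If word 4 were C, no tagging could satisfy rule 3; so word 4 is D.
So the tagging must be: P D D D C A D P C.
Verifying each rule — rule 1 satisfied; rule 2 satisfied; rule 3 satisfied.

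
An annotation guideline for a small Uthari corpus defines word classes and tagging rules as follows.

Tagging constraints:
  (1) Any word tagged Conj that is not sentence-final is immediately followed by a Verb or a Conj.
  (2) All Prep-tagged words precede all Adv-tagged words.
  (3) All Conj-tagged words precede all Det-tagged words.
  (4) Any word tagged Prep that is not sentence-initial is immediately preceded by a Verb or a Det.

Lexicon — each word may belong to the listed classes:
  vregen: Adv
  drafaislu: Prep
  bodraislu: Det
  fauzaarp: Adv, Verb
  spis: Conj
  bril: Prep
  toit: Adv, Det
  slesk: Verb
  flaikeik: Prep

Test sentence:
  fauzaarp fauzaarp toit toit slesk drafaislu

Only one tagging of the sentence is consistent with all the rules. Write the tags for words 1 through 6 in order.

Verb Verb Det Det Verb Prep

Candidates per position — 1:fauzaarp {Adv,Verb}; 2:fauzaarp {Adv,Verb}; 3:toit {Adv,Det}; 4:toit {Adv,Det}; 5:slesk {Verb}; 6:drafaislu {Prep}.
At position 1, choosing Adv makes rule 2 impossible to satisfy; hence Verb.
At position 2, choosing Adv makes rule 2 impossible to satisfy; hence Verb.
At position 3, choosing Adv makes rule 2 impossible to satisfy; hence Det.
At position 4, choosing Adv makes rule 2 impossible to satisfy; hence Det.
That leaves exactly one tagging: Verb Verb Det Det Verb Prep.
Checking: rule 1 holds; rule 2 holds; rule 3 holds; rule 4 holds.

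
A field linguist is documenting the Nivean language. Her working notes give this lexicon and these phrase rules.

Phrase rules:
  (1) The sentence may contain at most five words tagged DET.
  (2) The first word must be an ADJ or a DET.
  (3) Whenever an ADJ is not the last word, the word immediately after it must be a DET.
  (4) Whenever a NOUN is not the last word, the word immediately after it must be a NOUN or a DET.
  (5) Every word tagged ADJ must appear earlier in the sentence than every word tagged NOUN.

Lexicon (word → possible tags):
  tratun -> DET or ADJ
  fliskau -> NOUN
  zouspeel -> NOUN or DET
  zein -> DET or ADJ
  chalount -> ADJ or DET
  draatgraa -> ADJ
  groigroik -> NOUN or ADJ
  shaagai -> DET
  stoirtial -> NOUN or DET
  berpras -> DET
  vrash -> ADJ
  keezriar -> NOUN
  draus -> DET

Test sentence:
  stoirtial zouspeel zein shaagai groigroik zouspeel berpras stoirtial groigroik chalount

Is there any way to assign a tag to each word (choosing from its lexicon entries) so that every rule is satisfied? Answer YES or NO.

YES

Candidates per position — 1:stoirtial {NOUN,DET}; 2:zouspeel {NOUN,DET}; 3:zein {DET,ADJ}; 4:shaagai {DET}; 5:groigroik {NOUN,ADJ}; 6:zouspeel {NOUN,DET}; 7:berpras {DET}; 8:stoirtial {NOUN,DET}; 9:groigroik {NOUN,ADJ}; 10:chalount {ADJ,DET}.
One satisfying assignment: DET NOUN DET DET NOUN NOUN DET NOUN NOUN DET.
Rule-by-rule: rule 1 ✓; rule 2 ✓; rule 3 ✓; rule 4 ✓; rule 5 ✓.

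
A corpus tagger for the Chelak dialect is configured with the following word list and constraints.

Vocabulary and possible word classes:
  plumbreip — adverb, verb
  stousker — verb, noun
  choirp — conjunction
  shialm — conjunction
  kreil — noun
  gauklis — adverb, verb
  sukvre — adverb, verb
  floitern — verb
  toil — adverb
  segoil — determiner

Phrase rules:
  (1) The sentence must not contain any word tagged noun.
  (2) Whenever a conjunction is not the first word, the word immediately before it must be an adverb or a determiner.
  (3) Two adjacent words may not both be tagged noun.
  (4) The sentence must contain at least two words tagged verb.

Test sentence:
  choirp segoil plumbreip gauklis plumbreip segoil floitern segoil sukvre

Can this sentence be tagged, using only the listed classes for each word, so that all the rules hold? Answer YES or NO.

Candidates per position — 1:choirp {conjunction}; 2:segoil {determiner}; 3:plumbreip {adverb,verb}; 4:gauklis {adverb,verb}; 5:plumbreip {adverb,verb}; 6:segoil {determiner}; 7:floitern {verb}; 8:segoil {determiner}; 9:sukvre {adverb,verb}.
One satisfying assignment: conjunction determiner verb verb adverb determiner verb determiner verb.
Check: rule 1 holds; rule 2 holds; rule 3 holds; rule 4 holds.

YES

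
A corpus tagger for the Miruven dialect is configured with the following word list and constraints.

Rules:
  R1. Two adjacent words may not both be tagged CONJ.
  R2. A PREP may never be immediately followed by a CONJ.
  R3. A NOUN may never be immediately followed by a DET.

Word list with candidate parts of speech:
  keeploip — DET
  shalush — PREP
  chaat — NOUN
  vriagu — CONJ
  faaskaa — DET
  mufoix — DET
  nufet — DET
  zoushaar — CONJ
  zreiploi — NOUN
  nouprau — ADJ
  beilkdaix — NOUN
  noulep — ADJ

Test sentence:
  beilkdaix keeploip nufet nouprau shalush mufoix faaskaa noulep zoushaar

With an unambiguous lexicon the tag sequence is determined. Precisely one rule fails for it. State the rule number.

3

Fixed tagging: NOUN DET DET ADJ PREP DET DET ADJ CONJ.
Applying the rules: R1 holds, R2 holds, R3 violated.
Only rule 3 fails.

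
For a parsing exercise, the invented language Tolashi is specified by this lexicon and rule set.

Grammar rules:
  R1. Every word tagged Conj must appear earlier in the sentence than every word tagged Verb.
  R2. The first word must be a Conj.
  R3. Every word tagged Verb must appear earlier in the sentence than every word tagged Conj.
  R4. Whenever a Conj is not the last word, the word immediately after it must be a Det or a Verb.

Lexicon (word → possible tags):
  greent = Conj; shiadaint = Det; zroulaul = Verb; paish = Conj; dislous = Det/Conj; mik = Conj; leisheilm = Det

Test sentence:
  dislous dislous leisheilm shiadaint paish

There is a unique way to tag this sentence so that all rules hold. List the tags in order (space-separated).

Candidates per position — 1:dislous {Det,Conj}; 2:dislous {Det,Conj}; 3:leisheilm {Det}; 4:shiadaint {Det}; 5:paish {Conj}.
Position 1: Det is ruled out by rule 2; that leaves Conj.
Position 2: Conj is ruled out by rule 4; that leaves Det.
That leaves exactly one tagging: Conj Det Det Det Conj.
Checking: rule 1 holds; rule 2 holds; rule 3 holds; rule 4 holds.

Conj Det Det Det Conj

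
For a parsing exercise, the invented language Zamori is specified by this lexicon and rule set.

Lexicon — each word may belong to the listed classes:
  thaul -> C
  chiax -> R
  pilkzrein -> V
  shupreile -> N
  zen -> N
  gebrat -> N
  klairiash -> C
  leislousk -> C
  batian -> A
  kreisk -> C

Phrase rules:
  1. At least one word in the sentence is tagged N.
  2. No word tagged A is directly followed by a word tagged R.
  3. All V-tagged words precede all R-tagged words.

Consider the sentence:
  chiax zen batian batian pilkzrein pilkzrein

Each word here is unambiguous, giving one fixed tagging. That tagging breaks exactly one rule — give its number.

Fixed tagging: R N A A V V.
Checking each rule: R1 pass, R2 pass, R3 fail.
Only rule 3 fails.

3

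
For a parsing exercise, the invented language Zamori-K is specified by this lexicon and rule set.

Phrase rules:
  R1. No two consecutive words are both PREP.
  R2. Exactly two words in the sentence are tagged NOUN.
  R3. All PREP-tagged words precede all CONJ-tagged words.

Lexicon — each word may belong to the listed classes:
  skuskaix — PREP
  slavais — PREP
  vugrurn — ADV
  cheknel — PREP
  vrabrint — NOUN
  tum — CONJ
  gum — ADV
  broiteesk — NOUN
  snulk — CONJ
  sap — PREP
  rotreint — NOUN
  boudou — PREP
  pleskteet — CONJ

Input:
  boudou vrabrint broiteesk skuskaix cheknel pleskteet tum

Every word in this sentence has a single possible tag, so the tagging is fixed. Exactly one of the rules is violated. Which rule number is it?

Fixed tagging: PREP NOUN NOUN PREP PREP CONJ CONJ.
Applying the rules: R1 fail, R2 pass, R3 pass.
Only rule 1 fails.

1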